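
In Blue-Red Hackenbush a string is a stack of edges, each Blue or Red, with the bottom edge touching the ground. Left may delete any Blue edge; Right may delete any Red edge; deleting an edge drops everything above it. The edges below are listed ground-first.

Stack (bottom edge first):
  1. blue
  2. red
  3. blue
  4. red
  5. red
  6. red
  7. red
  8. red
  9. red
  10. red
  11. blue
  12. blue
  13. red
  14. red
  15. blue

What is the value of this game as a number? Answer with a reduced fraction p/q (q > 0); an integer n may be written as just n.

Prefix values for blue red blue red red red red red red red blue blue red red blue via {L|R} + simplicity:
b: Left { 0 }, Right { ∅ } -> simplest 1
br: Left { 0 }, Right { 1 } -> simplest 1/2
brb: Left { 0, 1/2 }, Right { 1 } -> simplest 3/4
brbr: Left { 0, 1/2 }, Right { 3/4, 1 } -> simplest 5/8
brbrr: Left { 0, 1/2 }, Right { 5/8, 3/4, 1 } -> simplest 9/16
brbrrr: Left { 0, 1/2 }, Right { 9/16, 5/8, 3/4, 1 } -> simplest 17/32
brbrrrr: Left { 0, 1/2 }, Right { 17/32, 9/16, 5/8, 3/4, 1 } -> simplest 33/64
brbrrrrr: Left { 0, 1/2 }, Right { 33/64, 17/32, 9/16, 5/8, 3/4, 1 } -> simplest 65/128
brbrrrrrr: Left { 0, 1/2 }, Right { 65/128, 33/64, 17/32, 9/16, 5/8, 3/4, 1 } -> simplest 129/256
brbrrrrrrr: Left { 0, 1/2 }, Right { 129/256, 65/128, 33/64, 17/32, 9/16, 5/8, 3/4, 1 } -> simplest 257/512
brbrrrrrrrb: Left { 0, 1/2, 257/512 }, Right { 129/256, 65/128, 33/64, 17/32, 9/16, 5/8, 3/4, 1 } -> simplest 515/1024
brbrrrrrrrbb: Left { 0, 1/2, 257/512, 515/1024 }, Right { 129/256, 65/128, 33/64, 17/32, 9/16, 5/8, 3/4, 1 } -> simplest 1031/2048
brbrrrrrrrbbr: Left { 0, 1/2, 257/512, 515/1024 }, Right { 1031/2048, 129/256, 65/128, 33/64, 17/32, 9/16, 5/8, 3/4, 1 } -> simplest 2061/4096
brbrrrrrrrbbrr: Left { 0, 1/2, 257/512, 515/1024 }, Right { 2061/4096, 1031/2048, 129/256, 65/128, 33/64, 17/32, 9/16, 5/8, 3/4, 1 } -> simplest 4121/8192
brbrrrrrrrbbrrb: Left { 0, 1/2, 257/512, 515/1024, 4121/8192 }, Right { 2061/4096, 1031/2048, 129/256, 65/128, 33/64, 17/32, 9/16, 5/8, 3/4, 1 } -> simplest 8243/16384

8243/16384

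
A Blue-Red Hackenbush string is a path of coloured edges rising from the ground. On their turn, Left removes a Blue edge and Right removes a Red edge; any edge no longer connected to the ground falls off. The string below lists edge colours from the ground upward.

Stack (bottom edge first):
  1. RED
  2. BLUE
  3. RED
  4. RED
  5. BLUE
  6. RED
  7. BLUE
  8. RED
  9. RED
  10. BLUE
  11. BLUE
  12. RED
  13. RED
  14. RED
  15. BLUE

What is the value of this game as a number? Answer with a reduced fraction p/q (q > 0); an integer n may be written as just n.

-13725/16384

1 of 15 · R · max L −∞ · min R 0 ⇒ -1
2 of 15 · RB · max L -1 · min R 0 ⇒ -1/2
3 of 15 · RBR · max L -1 · min R -1/2 ⇒ -3/4
4 of 15 · RBRR · max L -1 · min R -3/4 ⇒ -7/8
5 of 15 · RBRRB · max L -7/8 · min R -3/4 ⇒ -13/16
6 of 15 · RBRRBR · max L -7/8 · min R -13/16 ⇒ -27/32
7 of 15 · RBRRBRB · max L -27/32 · min R -13/16 ⇒ -53/64
8 of 15 · RBRRBRBR · max L -27/32 · min R -53/64 ⇒ -107/128
9 of 15 · RBRRBRBRR · max L -27/32 · min R -107/128 ⇒ -215/256
10 of 15 · RBRRBRBRRB · max L -215/256 · min R -107/128 ⇒ -429/512
11 of 15 · RBRRBRBRRBB · max L -429/512 · min R -107/128 ⇒ -857/1024
12 of 15 · RBRRBRBRRBBR · max L -429/512 · min R -857/1024 ⇒ -1715/2048
13 of 15 · RBRRBRBRRBBRR · max L -429/512 · min R -1715/2048 ⇒ -3431/4096
14 of 15 · RBRRBRBRRBBRRR · max L -429/512 · min R -3431/4096 ⇒ -6863/8192
15 of 15 · RBRRBRBRRBBRRRB · max L -6863/8192 · min R -3431/4096 ⇒ -13725/16384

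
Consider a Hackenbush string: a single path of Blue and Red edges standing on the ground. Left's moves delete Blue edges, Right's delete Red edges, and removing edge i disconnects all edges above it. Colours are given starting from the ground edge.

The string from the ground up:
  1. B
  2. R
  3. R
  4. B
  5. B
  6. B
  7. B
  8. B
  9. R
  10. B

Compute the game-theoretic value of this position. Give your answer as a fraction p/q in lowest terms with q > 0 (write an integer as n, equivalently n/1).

v_1 [B]  L=[0]  R=[(no moves)]  so 1
v_2 [BR]  L=[0]  R=[1]  so 1/2
v_3 [BRR]  L=[0]  R=[1/2 1]  so 1/4
v_4 [BRRB]  L=[0 1/4]  R=[1/2 1]  so 3/8
v_5 [BRRBB]  L=[0 1/4 3/8]  R=[1/2 1]  so 7/16
v_6 [BRRBBB]  L=[0 1/4 3/8 7/16]  R=[1/2 1]  so 15/32
v_7 [BRRBBBB]  L=[0 1/4 3/8 7/16 15/32]  R=[1/2 1]  so 31/64
v_8 [BRRBBBBB]  L=[0 1/4 3/8 7/16 15/32 31/64]  R=[1/2 1]  so 63/128
v_9 [BRRBBBBBR]  L=[0 1/4 3/8 7/16 15/32 31/64]  R=[63/128 1/2 1]  so 125/256
v_10 [BRRBBBBBRB]  L=[0 1/4 3/8 7/16 15/32 31/64 125/256]  R=[63/128 1/2 1]  so 251/512

251/512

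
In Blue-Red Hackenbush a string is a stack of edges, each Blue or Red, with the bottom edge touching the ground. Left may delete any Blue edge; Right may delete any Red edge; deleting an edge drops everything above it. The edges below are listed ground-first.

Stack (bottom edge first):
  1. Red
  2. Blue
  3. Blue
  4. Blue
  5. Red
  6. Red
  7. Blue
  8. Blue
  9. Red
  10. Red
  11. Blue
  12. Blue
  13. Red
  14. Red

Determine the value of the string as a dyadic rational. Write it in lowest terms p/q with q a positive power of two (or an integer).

step 1: add Red to get R; options L={ none } R={ 0 } so -1
step 2: add Blue to get RB; options L={ -1 } R={ 0 } so -1/2
step 3: add Blue to get RBB; options L={ -1, -1/2 } R={ 0 } so -1/4
step 4: add Blue to get RBBB; options L={ -1, -1/2, -1/4 } R={ 0 } so -1/8
step 5: add Red to get RBBBR; options L={ -1, -1/2, -1/4 } R={ -1/8, 0 } so -3/16
step 6: add Red to get RBBBRR; options L={ -1, -1/2, -1/4 } R={ -3/16, -1/8, 0 } so -7/32
step 7: add Blue to get RBBBRRB; options L={ -1, -1/2, -1/4, -7/32 } R={ -3/16, -1/8, 0 } so -13/64
step 8: add Blue to get RBBBRRBB; options L={ -1, -1/2, -1/4, -7/32, -13/64 } R={ -3/16, -1/8, 0 } so -25/128
step 9: add Red to get RBBBRRBBR; options L={ -1, -1/2, -1/4, -7/32, -13/64 } R={ -25/128, -3/16, -1/8, 0 } so -51/256
step 10: add Red to get RBBBRRBBRR; options L={ -1, -1/2, -1/4, -7/32, -13/64 } R={ -51/256, -25/128, -3/16, -1/8, 0 } so -103/512
step 11: add Blue to get RBBBRRBBRRB; options L={ -1, -1/2, -1/4, -7/32, -13/64, -103/512 } R={ -51/256, -25/128, -3/16, -1/8, 0 } so -205/1024
step 12: add Blue to get RBBBRRBBRRBB; options L={ -1, -1/2, -1/4, -7/32, -13/64, -103/512, -205/1024 } R={ -51/256, -25/128, -3/16, -1/8, 0 } so -409/2048
step 13: add Red to get RBBBRRBBRRBBR; options L={ -1, -1/2, -1/4, -7/32, -13/64, -103/512, -205/1024 } R={ -409/2048, -51/256, -25/128, -3/16, -1/8, 0 } so -819/4096
step 14: add Red to get RBBBRRBBRRBBRR; options L={ -1, -1/2, -1/4, -7/32, -13/64, -103/512, -205/1024 } R={ -819/4096, -409/2048, -51/256, -25/128, -3/16, -1/8, 0 } so -1639/8192

-1639/8192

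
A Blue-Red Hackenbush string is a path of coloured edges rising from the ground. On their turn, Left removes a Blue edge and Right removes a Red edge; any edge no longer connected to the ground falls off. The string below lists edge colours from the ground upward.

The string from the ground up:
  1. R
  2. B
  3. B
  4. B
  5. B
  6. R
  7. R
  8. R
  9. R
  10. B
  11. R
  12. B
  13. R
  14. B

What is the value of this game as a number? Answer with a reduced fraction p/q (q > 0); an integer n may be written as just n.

Build value(s[:k]) for k = 1..14, string s = R B B B B R R R R B R B R B.
value_1 [R]  L=[—]  R=[0]  — -1
value_2 [RB]  L=[-1]  R=[0]  — -1/2
value_3 [RBB]  L=[-1; -1/2]  R=[0]  — -1/4
value_4 [RBBB]  L=[-1; -1/2; -1/4]  R=[0]  — -1/8
value_5 [RBBBB]  L=[-1; -1/2; -1/4; -1/8]  R=[0]  — -1/16
value_6 [RBBBBR]  L=[-1; -1/2; -1/4; -1/8]  R=[-1/16; 0]  — -3/32
value_7 [RBBBBRR]  L=[-1; -1/2; -1/4; -1/8]  R=[-3/32; -1/16; 0]  — -7/64
value_8 [RBBBBRRR]  L=[-1; -1/2; -1/4; -1/8]  R=[-7/64; -3/32; -1/16; 0]  — -15/128
value_9 [RBBBBRRRR]  L=[-1; -1/2; -1/4; -1/8]  R=[-15/128; -7/64; -3/32; -1/16; 0]  — -31/256
value_10 [RBBBBRRRRB]  L=[-1; -1/2; -1/4; -1/8; -31/256]  R=[-15/128; -7/64; -3/32; -1/16; 0]  — -61/512
value_11 [RBBBBRRRRBR]  L=[-1; -1/2; -1/4; -1/8; -31/256]  R=[-61/512; -15/128; -7/64; -3/32; -1/16; 0]  — -123/1024
value_12 [RBBBBRRRRBRB]  L=[-1; -1/2; -1/4; -1/8; -31/256; -123/1024]  R=[-61/512; -15/128; -7/64; -3/32; -1/16; 0]  — -245/2048
value_13 [RBBBBRRRRBRBR]  L=[-1; -1/2; -1/4; -1/8; -31/256; -123/1024]  R=[-245/2048; -61/512; -15/128; -7/64; -3/32; -1/16; 0]  — -491/4096
value_14 [RBBBBRRRRBRBRB]  L=[-1; -1/2; -1/4; -1/8; -31/256; -123/1024; -491/4096]  R=[-245/2048; -61/512; -15/128; -7/64; -3/32; -1/16; 0]  — -981/8192

-981/8192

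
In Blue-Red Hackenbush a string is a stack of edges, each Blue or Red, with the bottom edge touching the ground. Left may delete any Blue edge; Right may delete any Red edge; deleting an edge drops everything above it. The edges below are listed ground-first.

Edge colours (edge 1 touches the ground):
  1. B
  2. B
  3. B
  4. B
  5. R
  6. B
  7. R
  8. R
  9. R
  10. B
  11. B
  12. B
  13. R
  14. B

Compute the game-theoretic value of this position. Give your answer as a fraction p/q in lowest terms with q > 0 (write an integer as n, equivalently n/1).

1 of 14 · B · max L 0 · min R +∞ ⇒ 1
2 of 14 · BB · max L 1 · min R +∞ ⇒ 2
3 of 14 · BBB · max L 2 · min R +∞ ⇒ 3
4 of 14 · BBBB · max L 3 · min R +∞ ⇒ 4
5 of 14 · BBBBR · max L 3 · min R 4 ⇒ 7/2
6 of 14 · BBBBRB · max L 7/2 · min R 4 ⇒ 15/4
7 of 14 · BBBBRBR · max L 7/2 · min R 15/4 ⇒ 29/8
8 of 14 · BBBBRBRR · max L 7/2 · min R 29/8 ⇒ 57/16
9 of 14 · BBBBRBRRR · max L 7/2 · min R 57/16 ⇒ 113/32
10 of 14 · BBBBRBRRRB · max L 113/32 · min R 57/16 ⇒ 227/64
11 of 14 · BBBBRBRRRBB · max L 227/64 · min R 57/16 ⇒ 455/128
12 of 14 · BBBBRBRRRBBB · max L 455/128 · min R 57/16 ⇒ 911/256
13 of 14 · BBBBRBRRRBBBR · max L 455/128 · min R 911/256 ⇒ 1821/512
14 of 14 · BBBBRBRRRBBBRB · max L 1821/512 · min R 911/256 ⇒ 3643/1024

3643/1024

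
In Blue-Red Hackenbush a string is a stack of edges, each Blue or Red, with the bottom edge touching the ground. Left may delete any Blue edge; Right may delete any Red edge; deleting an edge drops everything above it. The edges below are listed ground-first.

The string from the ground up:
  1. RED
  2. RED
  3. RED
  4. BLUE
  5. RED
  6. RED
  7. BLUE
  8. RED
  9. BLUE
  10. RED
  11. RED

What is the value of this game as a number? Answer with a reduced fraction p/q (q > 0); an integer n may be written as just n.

-727/256

step 1: add RED to get R; options L={ · } R={ 0 } = -1
step 2: add RED to get RR; options L={ · } R={ -1, 0 } = -2
step 3: add RED to get RRR; options L={ · } R={ -2, -1, 0 } = -3
step 4: add BLUE to get RRRB; options L={ -3 } R={ -2, -1, 0 } = -5/2
step 5: add RED to get RRRBR; options L={ -3 } R={ -5/2, -2, -1, 0 } = -11/4
step 6: add RED to get RRRBRR; options L={ -3 } R={ -11/4, -5/2, -2, -1, 0 } = -23/8
step 7: add BLUE to get RRRBRRB; options L={ -3, -23/8 } R={ -11/4, -5/2, -2, -1, 0 } = -45/16
step 8: add RED to get RRRBRRBR; options L={ -3, -23/8 } R={ -45/16, -11/4, -5/2, -2, -1, 0 } = -91/32
step 9: add BLUE to get RRRBRRBRB; options L={ -3, -23/8, -91/32 } R={ -45/16, -11/4, -5/2, -2, -1, 0 } = -181/64
step 10: add RED to get RRRBRRBRBR; options L={ -3, -23/8, -91/32 } R={ -181/64, -45/16, -11/4, -5/2, -2, -1, 0 } = -363/128
step 11: add RED to get RRRBRRBRBRR; options L={ -3, -23/8, -91/32 } R={ -363/128, -181/64, -45/16, -11/4, -5/2, -2, -1, 0 } = -727/256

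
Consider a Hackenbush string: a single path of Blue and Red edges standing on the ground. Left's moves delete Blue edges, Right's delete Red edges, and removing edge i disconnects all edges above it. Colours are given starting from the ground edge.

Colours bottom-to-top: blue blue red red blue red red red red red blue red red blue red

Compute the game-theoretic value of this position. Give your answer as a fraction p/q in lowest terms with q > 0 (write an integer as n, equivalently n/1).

Recurse on prefixes of the 15-edge string blue blue red red blue red red red red red blue red red blue red:
value_1 [b]  L=[0]  R=[none]  — 1
value_2 [bb]  L=[0, 1]  R=[none]  — 2
value_3 [bbr]  L=[0, 1]  R=[2]  — 3/2
value_4 [bbrr]  L=[0, 1]  R=[3/2, 2]  — 5/4
value_5 [bbrrb]  L=[0, 1, 5/4]  R=[3/2, 2]  — 11/8
value_6 [bbrrbr]  L=[0, 1, 5/4]  R=[11/8, 3/2, 2]  — 21/16
value_7 [bbrrbrr]  L=[0, 1, 5/4]  R=[21/16, 11/8, 3/2, 2]  — 41/32
value_8 [bbrrbrrr]  L=[0, 1, 5/4]  R=[41/32, 21/16, 11/8, 3/2, 2]  — 81/64
value_9 [bbrrbrrrr]  L=[0, 1, 5/4]  R=[81/64, 41/32, 21/16, 11/8, 3/2, 2]  — 161/128
value_10 [bbrrbrrrrr]  L=[0, 1, 5/4]  R=[161/128, 81/64, 41/32, 21/16, 11/8, 3/2, 2]  — 321/256
value_11 [bbrrbrrrrrb]  L=[0, 1, 5/4, 321/256]  R=[161/128, 81/64, 41/32, 21/16, 11/8, 3/2, 2]  — 643/512
value_12 [bbrrbrrrrrbr]  L=[0, 1, 5/4, 321/256]  R=[643/512, 161/128, 81/64, 41/32, 21/16, 11/8, 3/2, 2]  — 1285/1024
value_13 [bbrrbrrrrrbrr]  L=[0, 1, 5/4, 321/256]  R=[1285/1024, 643/512, 161/128, 81/64, 41/32, 21/16, 11/8, 3/2, 2]  — 2569/2048
value_14 [bbrrbrrrrrbrrb]  L=[0, 1, 5/4, 321/256, 2569/2048]  R=[1285/1024, 643/512, 161/128, 81/64, 41/32, 21/16, 11/8, 3/2, 2]  — 5139/4096
value_15 [bbrrbrrrrrbrrbr]  L=[0, 1, 5/4, 321/256, 2569/2048]  R=[5139/4096, 1285/1024, 643/512, 161/128, 81/64, 41/32, 21/16, 11/8, 3/2, 2]  — 10277/8192

10277/8192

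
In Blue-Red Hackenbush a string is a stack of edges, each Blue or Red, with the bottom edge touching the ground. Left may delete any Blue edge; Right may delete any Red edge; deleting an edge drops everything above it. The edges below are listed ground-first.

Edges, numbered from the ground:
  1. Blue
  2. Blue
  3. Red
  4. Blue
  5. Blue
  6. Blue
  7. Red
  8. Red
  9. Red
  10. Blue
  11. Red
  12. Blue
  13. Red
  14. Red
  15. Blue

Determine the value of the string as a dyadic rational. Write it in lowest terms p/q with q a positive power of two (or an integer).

15443/8192

step 1: add Blue to get B; options L={ 0 } R={ ∅ } gives 1
step 2: add Blue to get BB; options L={ 0,1 } R={ ∅ } gives 2
step 3: add Red to get BBR; options L={ 0,1 } R={ 2 } gives 3/2
step 4: add Blue to get BBRB; options L={ 0,1,3/2 } R={ 2 } gives 7/4
step 5: add Blue to get BBRBB; options L={ 0,1,3/2,7/4 } R={ 2 } gives 15/8
step 6: add Blue to get BBRBBB; options L={ 0,1,3/2,7/4,15/8 } R={ 2 } gives 31/16
step 7: add Red to get BBRBBBR; options L={ 0,1,3/2,7/4,15/8 } R={ 31/16,2 } gives 61/32
step 8: add Red to get BBRBBBRR; options L={ 0,1,3/2,7/4,15/8 } R={ 61/32,31/16,2 } gives 121/64
step 9: add Red to get BBRBBBRRR; options L={ 0,1,3/2,7/4,15/8 } R={ 121/64,61/32,31/16,2 } gives 241/128
step 10: add Blue to get BBRBBBRRRB; options L={ 0,1,3/2,7/4,15/8,241/128 } R={ 121/64,61/32,31/16,2 } gives 483/256
step 11: add Red to get BBRBBBRRRBR; options L={ 0,1,3/2,7/4,15/8,241/128 } R={ 483/256,121/64,61/32,31/16,2 } gives 965/512
step 12: add Blue to get BBRBBBRRRBRB; options L={ 0,1,3/2,7/4,15/8,241/128,965/512 } R={ 483/256,121/64,61/32,31/16,2 } gives 1931/1024
step 13: add Red to get BBRBBBRRRBRBR; options L={ 0,1,3/2,7/4,15/8,241/128,965/512 } R={ 1931/1024,483/256,121/64,61/32,31/16,2 } gives 3861/2048
step 14: add Red to get BBRBBBRRRBRBRR; options L={ 0,1,3/2,7/4,15/8,241/128,965/512 } R={ 3861/2048,1931/1024,483/256,121/64,61/32,31/16,2 } gives 7721/4096
step 15: add Blue to get BBRBBBRRRBRBRRB; options L={ 0,1,3/2,7/4,15/8,241/128,965/512,7721/4096 } R={ 3861/2048,1931/1024,483/256,121/64,61/32,31/16,2 } gives 15443/8192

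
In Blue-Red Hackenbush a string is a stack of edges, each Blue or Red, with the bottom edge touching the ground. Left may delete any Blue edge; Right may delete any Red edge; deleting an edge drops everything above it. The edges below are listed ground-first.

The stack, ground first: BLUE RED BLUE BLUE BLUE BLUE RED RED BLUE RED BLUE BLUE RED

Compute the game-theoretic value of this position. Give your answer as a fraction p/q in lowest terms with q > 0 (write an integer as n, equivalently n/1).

Build val(s[:k]) for k = 1..13, string s = BLUE RED BLUE BLUE BLUE BLUE RED RED BLUE RED BLUE BLUE RED.
edge 1 of 13 (BLUE): { 0 | · } = 1
edge 2 of 13 (RED): { 0 | 1 } = 1/2
edge 3 of 13 (BLUE): { 0,1/2 | 1 } = 3/4
edge 4 of 13 (BLUE): { 0,1/2,3/4 | 1 } = 7/8
edge 5 of 13 (BLUE): { 0,1/2,3/4,7/8 | 1 } = 15/16
edge 6 of 13 (BLUE): { 0,1/2,3/4,7/8,15/16 | 1 } = 31/32
edge 7 of 13 (RED): { 0,1/2,3/4,7/8,15/16 | 31/32,1 } = 61/64
edge 8 of 13 (RED): { 0,1/2,3/4,7/8,15/16 | 61/64,31/32,1 } = 121/128
edge 9 of 13 (BLUE): { 0,1/2,3/4,7/8,15/16,121/128 | 61/64,31/32,1 } = 243/256
edge 10 of 13 (RED): { 0,1/2,3/4,7/8,15/16,121/128 | 243/256,61/64,31/32,1 } = 485/512
edge 11 of 13 (BLUE): { 0,1/2,3/4,7/8,15/16,121/128,485/512 | 243/256,61/64,31/32,1 } = 971/1024
edge 12 of 13 (BLUE): { 0,1/2,3/4,7/8,15/16,121/128,485/512,971/1024 | 243/256,61/64,31/32,1 } = 1943/2048
edge 13 of 13 (RED): { 0,1/2,3/4,7/8,15/16,121/128,485/512,971/1024 | 1943/2048,243/256,61/64,31/32,1 } = 3885/4096

3885/4096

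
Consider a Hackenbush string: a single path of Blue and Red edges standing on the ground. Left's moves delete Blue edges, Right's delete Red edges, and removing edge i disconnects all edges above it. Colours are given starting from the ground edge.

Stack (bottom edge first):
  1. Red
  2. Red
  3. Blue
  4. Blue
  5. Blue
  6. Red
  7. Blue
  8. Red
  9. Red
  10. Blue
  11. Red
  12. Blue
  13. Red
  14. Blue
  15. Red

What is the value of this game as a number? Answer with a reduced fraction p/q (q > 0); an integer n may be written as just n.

step 1: add Red to get R; options L={ — } R={ 0 } — -1
step 2: add Red to get RR; options L={ — } R={ -1 0 } — -2
step 3: add Blue to get RRB; options L={ -2 } R={ -1 0 } — -3/2
step 4: add Blue to get RRBB; options L={ -2 -3/2 } R={ -1 0 } — -5/4
step 5: add Blue to get RRBBB; options L={ -2 -3/2 -5/4 } R={ -1 0 } — -9/8
step 6: add Red to get RRBBBR; options L={ -2 -3/2 -5/4 } R={ -9/8 -1 0 } — -19/16
step 7: add Blue to get RRBBBRB; options L={ -2 -3/2 -5/4 -19/16 } R={ -9/8 -1 0 } — -37/32
step 8: add Red to get RRBBBRBR; options L={ -2 -3/2 -5/4 -19/16 } R={ -37/32 -9/8 -1 0 } — -75/64
step 9: add Red to get RRBBBRBRR; options L={ -2 -3/2 -5/4 -19/16 } R={ -75/64 -37/32 -9/8 -1 0 } — -151/128
step 10: add Blue to get RRBBBRBRRB; options L={ -2 -3/2 -5/4 -19/16 -151/128 } R={ -75/64 -37/32 -9/8 -1 0 } — -301/256
step 11: add Red to get RRBBBRBRRBR; options L={ -2 -3/2 -5/4 -19/16 -151/128 } R={ -301/256 -75/64 -37/32 -9/8 -1 0 } — -603/512
step 12: add Blue to get RRBBBRBRRBRB; options L={ -2 -3/2 -5/4 -19/16 -151/128 -603/512 } R={ -301/256 -75/64 -37/32 -9/8 -1 0 } — -1205/1024
step 13: add Red to get RRBBBRBRRBRBR; options L={ -2 -3/2 -5/4 -19/16 -151/128 -603/512 } R={ -1205/1024 -301/256 -75/64 -37/32 -9/8 -1 0 } — -2411/2048
step 14: add Blue to get RRBBBRBRRBRBRB; options L={ -2 -3/2 -5/4 -19/16 -151/128 -603/512 -2411/2048 } R={ -1205/1024 -301/256 -75/64 -37/32 -9/8 -1 0 } — -4821/4096
step 15: add Red to get RRBBBRBRRBRBRBR; options L={ -2 -3/2 -5/4 -19/16 -151/128 -603/512 -2411/2048 } R={ -4821/4096 -1205/1024 -301/256 -75/64 -37/32 -9/8 -1 0 } — -9643/8192

-9643/8192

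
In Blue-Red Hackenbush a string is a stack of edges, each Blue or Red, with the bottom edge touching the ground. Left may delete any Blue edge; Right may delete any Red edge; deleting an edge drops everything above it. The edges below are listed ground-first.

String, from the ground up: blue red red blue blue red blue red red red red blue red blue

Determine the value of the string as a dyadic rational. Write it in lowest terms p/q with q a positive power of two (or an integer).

3339/8192

step 1: add blue to get b; options L={ 0 } R={ · } = 1
step 2: add red to get br; options L={ 0 } R={ 1 } = 1/2
step 3: add red to get brr; options L={ 0 } R={ 1/2,1 } = 1/4
step 4: add blue to get brrb; options L={ 0,1/4 } R={ 1/2,1 } = 3/8
step 5: add blue to get brrbb; options L={ 0,1/4,3/8 } R={ 1/2,1 } = 7/16
step 6: add red to get brrbbr; options L={ 0,1/4,3/8 } R={ 7/16,1/2,1 } = 13/32
step 7: add blue to get brrbbrb; options L={ 0,1/4,3/8,13/32 } R={ 7/16,1/2,1 } = 27/64
step 8: add red to get brrbbrbr; options L={ 0,1/4,3/8,13/32 } R={ 27/64,7/16,1/2,1 } = 53/128
step 9: add red to get brrbbrbrr; options L={ 0,1/4,3/8,13/32 } R={ 53/128,27/64,7/16,1/2,1 } = 105/256
step 10: add red to get brrbbrbrrr; options L={ 0,1/4,3/8,13/32 } R={ 105/256,53/128,27/64,7/16,1/2,1 } = 209/512
step 11: add red to get brrbbrbrrrr; options L={ 0,1/4,3/8,13/32 } R={ 209/512,105/256,53/128,27/64,7/16,1/2,1 } = 417/1024
step 12: add blue to get brrbbrbrrrrb; options L={ 0,1/4,3/8,13/32,417/1024 } R={ 209/512,105/256,53/128,27/64,7/16,1/2,1 } = 835/2048
step 13: add red to get brrbbrbrrrrbr; options L={ 0,1/4,3/8,13/32,417/1024 } R={ 835/2048,209/512,105/256,53/128,27/64,7/16,1/2,1 } = 1669/4096
step 14: add blue to get brrbbrbrrrrbrb; options L={ 0,1/4,3/8,13/32,417/1024,1669/4096 } R={ 835/2048,209/512,105/256,53/128,27/64,7/16,1/2,1 } = 3339/8192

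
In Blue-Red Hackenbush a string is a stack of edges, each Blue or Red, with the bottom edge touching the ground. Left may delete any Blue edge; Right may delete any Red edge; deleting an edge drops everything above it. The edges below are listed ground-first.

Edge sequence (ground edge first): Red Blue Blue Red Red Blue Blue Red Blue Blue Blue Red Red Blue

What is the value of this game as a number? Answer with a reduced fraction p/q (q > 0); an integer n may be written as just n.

-3213/8192

Prefix values for Red Blue Blue Red Red Blue Blue Red Blue Blue Blue Red Red Blue via {L|R} + simplicity:
1 of 14 · R · max L −∞ · min R 0 ⇒ -1
2 of 14 · RB · max L -1 · min R 0 ⇒ -1/2
3 of 14 · RBB · max L -1/2 · min R 0 ⇒ -1/4
4 of 14 · RBBR · max L -1/2 · min R -1/4 ⇒ -3/8
5 of 14 · RBBRR · max L -1/2 · min R -3/8 ⇒ -7/16
6 of 14 · RBBRRB · max L -7/16 · min R -3/8 ⇒ -13/32
7 of 14 · RBBRRBB · max L -13/32 · min R -3/8 ⇒ -25/64
8 of 14 · RBBRRBBR · max L -13/32 · min R -25/64 ⇒ -51/128
9 of 14 · RBBRRBBRB · max L -51/128 · min R -25/64 ⇒ -101/256
10 of 14 · RBBRRBBRBB · max L -101/256 · min R -25/64 ⇒ -201/512
11 of 14 · RBBRRBBRBBB · max L -201/512 · min R -25/64 ⇒ -401/1024
12 of 14 · RBBRRBBRBBBR · max L -201/512 · min R -401/1024 ⇒ -803/2048
13 of 14 · RBBRRBBRBBBRR · max L -201/512 · min R -803/2048 ⇒ -1607/4096
14 of 14 · RBBRRBBRBBBRRB · max L -1607/4096 · min R -803/2048 ⇒ -3213/8192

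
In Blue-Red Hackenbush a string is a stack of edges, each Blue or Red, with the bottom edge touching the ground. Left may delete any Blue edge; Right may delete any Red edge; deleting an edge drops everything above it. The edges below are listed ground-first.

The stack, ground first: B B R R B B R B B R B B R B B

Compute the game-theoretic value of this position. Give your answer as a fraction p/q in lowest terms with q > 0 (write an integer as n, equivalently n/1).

11703/8192

Build value(s[:k]) for k = 1..15, string s = B B R R B B R B B R B B R B B.
edge 1 of 15 (B): { 0 | (no moves) } => 1
edge 2 of 15 (B): { 0,1 | (no moves) } => 2
edge 3 of 15 (R): { 0,1 | 2 } => 3/2
edge 4 of 15 (R): { 0,1 | 3/2,2 } => 5/4
edge 5 of 15 (B): { 0,1,5/4 | 3/2,2 } => 11/8
edge 6 of 15 (B): { 0,1,5/4,11/8 | 3/2,2 } => 23/16
edge 7 of 15 (R): { 0,1,5/4,11/8 | 23/16,3/2,2 } => 45/32
edge 8 of 15 (B): { 0,1,5/4,11/8,45/32 | 23/16,3/2,2 } => 91/64
edge 9 of 15 (B): { 0,1,5/4,11/8,45/32,91/64 | 23/16,3/2,2 } => 183/128
edge 10 of 15 (R): { 0,1,5/4,11/8,45/32,91/64 | 183/128,23/16,3/2,2 } => 365/256
edge 11 of 15 (B): { 0,1,5/4,11/8,45/32,91/64,365/256 | 183/128,23/16,3/2,2 } => 731/512
edge 12 of 15 (B): { 0,1,5/4,11/8,45/32,91/64,365/256,731/512 | 183/128,23/16,3/2,2 } => 1463/1024
edge 13 of 15 (R): { 0,1,5/4,11/8,45/32,91/64,365/256,731/512 | 1463/1024,183/128,23/16,3/2,2 } => 2925/2048
edge 14 of 15 (B): { 0,1,5/4,11/8,45/32,91/64,365/256,731/512,2925/2048 | 1463/1024,183/128,23/16,3/2,2 } => 5851/4096
edge 15 of 15 (B): { 0,1,5/4,11/8,45/32,91/64,365/256,731/512,2925/2048,5851/4096 | 1463/1024,183/128,23/16,3/2,2 } => 11703/8192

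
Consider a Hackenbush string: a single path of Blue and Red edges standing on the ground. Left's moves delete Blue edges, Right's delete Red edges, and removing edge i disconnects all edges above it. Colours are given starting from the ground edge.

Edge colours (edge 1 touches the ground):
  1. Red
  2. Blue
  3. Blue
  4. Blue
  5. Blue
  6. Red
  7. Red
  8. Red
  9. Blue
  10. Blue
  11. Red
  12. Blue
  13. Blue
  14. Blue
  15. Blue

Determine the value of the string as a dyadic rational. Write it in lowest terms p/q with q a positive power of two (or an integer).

-1825/16384

Prefix values for Red Blue Blue Blue Blue Red Red Red Blue Blue Red Blue Blue Blue Blue via {L|R} + simplicity:
R: Left { — }, Right { 0 } => simplest -1
RB: Left { -1 }, Right { 0 } => simplest -1/2
RBB: Left { -1, -1/2 }, Right { 0 } => simplest -1/4
RBBB: Left { -1, -1/2, -1/4 }, Right { 0 } => simplest -1/8
RBBBB: Left { -1, -1/2, -1/4, -1/8 }, Right { 0 } => simplest -1/16
RBBBBR: Left { -1, -1/2, -1/4, -1/8 }, Right { -1/16, 0 } => simplest -3/32
RBBBBRR: Left { -1, -1/2, -1/4, -1/8 }, Right { -3/32, -1/16, 0 } => simplest -7/64
RBBBBRRR: Left { -1, -1/2, -1/4, -1/8 }, Right { -7/64, -3/32, -1/16, 0 } => simplest -15/128
RBBBBRRRB: Left { -1, -1/2, -1/4, -1/8, -15/128 }, Right { -7/64, -3/32, -1/16, 0 } => simplest -29/256
RBBBBRRRBB: Left { -1, -1/2, -1/4, -1/8, -15/128, -29/256 }, Right { -7/64, -3/32, -1/16, 0 } => simplest -57/512
RBBBBRRRBBR: Left { -1, -1/2, -1/4, -1/8, -15/128, -29/256 }, Right { -57/512, -7/64, -3/32, -1/16, 0 } => simplest -115/1024
RBBBBRRRBBRB: Left { -1, -1/2, -1/4, -1/8, -15/128, -29/256, -115/1024 }, Right { -57/512, -7/64, -3/32, -1/16, 0 } => simplest -229/2048
RBBBBRRRBBRBB: Left { -1, -1/2, -1/4, -1/8, -15/128, -29/256, -115/1024, -229/2048 }, Right { -57/512, -7/64, -3/32, -1/16, 0 } => simplest -457/4096
RBBBBRRRBBRBBB: Left { -1, -1/2, -1/4, -1/8, -15/128, -29/256, -115/1024, -229/2048, -457/4096 }, Right { -57/512, -7/64, -3/32, -1/16, 0 } => simplest -913/8192
RBBBBRRRBBRBBBB: Left { -1, -1/2, -1/4, -1/8, -15/128, -29/256, -115/1024, -229/2048, -457/4096, -913/8192 }, Right { -57/512, -7/64, -3/32, -1/16, 0 } => simplest -1825/16384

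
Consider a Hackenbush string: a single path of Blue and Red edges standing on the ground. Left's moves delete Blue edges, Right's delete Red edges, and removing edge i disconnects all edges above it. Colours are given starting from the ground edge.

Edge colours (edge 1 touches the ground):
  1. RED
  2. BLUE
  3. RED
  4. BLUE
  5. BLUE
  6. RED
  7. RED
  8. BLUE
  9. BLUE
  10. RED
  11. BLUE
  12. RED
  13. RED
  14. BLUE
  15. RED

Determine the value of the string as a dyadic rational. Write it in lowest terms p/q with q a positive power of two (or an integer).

Recurse on prefixes of the 15-edge string RED BLUE RED BLUE BLUE RED RED BLUE BLUE RED BLUE RED RED BLUE RED:
step 1: add RED to get R; options L={ · } R={ 0 } => -1
step 2: add BLUE to get RB; options L={ -1 } R={ 0 } => -1/2
step 3: add RED to get RBR; options L={ -1 } R={ -1/2; 0 } => -3/4
step 4: add BLUE to get RBRB; options L={ -1; -3/4 } R={ -1/2; 0 } => -5/8
step 5: add BLUE to get RBRBB; options L={ -1; -3/4; -5/8 } R={ -1/2; 0 } => -9/16
step 6: add RED to get RBRBBR; options L={ -1; -3/4; -5/8 } R={ -9/16; -1/2; 0 } => -19/32
step 7: add RED to get RBRBBRR; options L={ -1; -3/4; -5/8 } R={ -19/32; -9/16; -1/2; 0 } => -39/64
step 8: add BLUE to get RBRBBRRB; options L={ -1; -3/4; -5/8; -39/64 } R={ -19/32; -9/16; -1/2; 0 } => -77/128
step 9: add BLUE to get RBRBBRRBB; options L={ -1; -3/4; -5/8; -39/64; -77/128 } R={ -19/32; -9/16; -1/2; 0 } => -153/256
step 10: add RED to get RBRBBRRBBR; options L={ -1; -3/4; -5/8; -39/64; -77/128 } R={ -153/256; -19/32; -9/16; -1/2; 0 } => -307/512
step 11: add BLUE to get RBRBBRRBBRB; options L={ -1; -3/4; -5/8; -39/64; -77/128; -307/512 } R={ -153/256; -19/32; -9/16; -1/2; 0 } => -613/1024
step 12: add RED to get RBRBBRRBBRBR; options L={ -1; -3/4; -5/8; -39/64; -77/128; -307/512 } R={ -613/1024; -153/256; -19/32; -9/16; -1/2; 0 } => -1227/2048
step 13: add RED to get RBRBBRRBBRBRR; options L={ -1; -3/4; -5/8; -39/64; -77/128; -307/512 } R={ -1227/2048; -613/1024; -153/256; -19/32; -9/16; -1/2; 0 } => -2455/4096
step 14: add BLUE to get RBRBBRRBBRBRRB; options L={ -1; -3/4; -5/8; -39/64; -77/128; -307/512; -2455/4096 } R={ -1227/2048; -613/1024; -153/256; -19/32; -9/16; -1/2; 0 } => -4909/8192
step 15: add RED to get RBRBBRRBBRBRRBR; options L={ -1; -3/4; -5/8; -39/64; -77/128; -307/512; -2455/4096 } R={ -4909/8192; -1227/2048; -613/1024; -153/256; -19/32; -9/16; -1/2; 0 } => -9819/16384

-9819/16384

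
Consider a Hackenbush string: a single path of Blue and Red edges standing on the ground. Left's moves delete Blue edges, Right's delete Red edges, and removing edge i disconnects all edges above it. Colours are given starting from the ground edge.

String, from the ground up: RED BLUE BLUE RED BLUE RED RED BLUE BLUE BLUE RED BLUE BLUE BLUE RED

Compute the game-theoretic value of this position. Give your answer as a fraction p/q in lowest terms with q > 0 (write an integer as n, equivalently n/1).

-5667/16384

Recurse on prefixes of the 15-edge string RED BLUE BLUE RED BLUE RED RED BLUE BLUE BLUE RED BLUE BLUE BLUE RED:
edge 1 of 15 (RED): { — | 0 } = -1
edge 2 of 15 (BLUE): { -1 | 0 } = -1/2
edge 3 of 15 (BLUE): { -1; -1/2 | 0 } = -1/4
edge 4 of 15 (RED): { -1; -1/2 | -1/4; 0 } = -3/8
edge 5 of 15 (BLUE): { -1; -1/2; -3/8 | -1/4; 0 } = -5/16
edge 6 of 15 (RED): { -1; -1/2; -3/8 | -5/16; -1/4; 0 } = -11/32
edge 7 of 15 (RED): { -1; -1/2; -3/8 | -11/32; -5/16; -1/4; 0 } = -23/64
edge 8 of 15 (BLUE): { -1; -1/2; -3/8; -23/64 | -11/32; -5/16; -1/4; 0 } = -45/128
edge 9 of 15 (BLUE): { -1; -1/2; -3/8; -23/64; -45/128 | -11/32; -5/16; -1/4; 0 } = -89/256
edge 10 of 15 (BLUE): { -1; -1/2; -3/8; -23/64; -45/128; -89/256 | -11/32; -5/16; -1/4; 0 } = -177/512
edge 11 of 15 (RED): { -1; -1/2; -3/8; -23/64; -45/128; -89/256 | -177/512; -11/32; -5/16; -1/4; 0 } = -355/1024
edge 12 of 15 (BLUE): { -1; -1/2; -3/8; -23/64; -45/128; -89/256; -355/1024 | -177/512; -11/32; -5/16; -1/4; 0 } = -709/2048
edge 13 of 15 (BLUE): { -1; -1/2; -3/8; -23/64; -45/128; -89/256; -355/1024; -709/2048 | -177/512; -11/32; -5/16; -1/4; 0 } = -1417/4096
edge 14 of 15 (BLUE): { -1; -1/2; -3/8; -23/64; -45/128; -89/256; -355/1024; -709/2048; -1417/4096 | -177/512; -11/32; -5/16; -1/4; 0 } = -2833/8192
edge 15 of 15 (RED): { -1; -1/2; -3/8; -23/64; -45/128; -89/256; -355/1024; -709/2048; -1417/4096 | -2833/8192; -177/512; -11/32; -5/16; -1/4; 0 } = -5667/16384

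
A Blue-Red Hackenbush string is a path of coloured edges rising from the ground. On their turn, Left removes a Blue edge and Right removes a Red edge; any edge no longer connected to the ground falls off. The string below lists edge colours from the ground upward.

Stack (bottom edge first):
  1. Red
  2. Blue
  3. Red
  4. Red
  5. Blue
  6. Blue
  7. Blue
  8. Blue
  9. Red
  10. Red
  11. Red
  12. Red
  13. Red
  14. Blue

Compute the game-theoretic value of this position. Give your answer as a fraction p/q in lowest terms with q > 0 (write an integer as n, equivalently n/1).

-6269/8192

value_1 [R]  L=[]  R=[0]  ⇒ -1
value_2 [RB]  L=[-1]  R=[0]  ⇒ -1/2
value_3 [RBR]  L=[-1]  R=[-1/2, 0]  ⇒ -3/4
value_4 [RBRR]  L=[-1]  R=[-3/4, -1/2, 0]  ⇒ -7/8
value_5 [RBRRB]  L=[-1, -7/8]  R=[-3/4, -1/2, 0]  ⇒ -13/16
value_6 [RBRRBB]  L=[-1, -7/8, -13/16]  R=[-3/4, -1/2, 0]  ⇒ -25/32
value_7 [RBRRBBB]  L=[-1, -7/8, -13/16, -25/32]  R=[-3/4, -1/2, 0]  ⇒ -49/64
value_8 [RBRRBBBB]  L=[-1, -7/8, -13/16, -25/32, -49/64]  R=[-3/4, -1/2, 0]  ⇒ -97/128
value_9 [RBRRBBBBR]  L=[-1, -7/8, -13/16, -25/32, -49/64]  R=[-97/128, -3/4, -1/2, 0]  ⇒ -195/256
value_10 [RBRRBBBBRR]  L=[-1, -7/8, -13/16, -25/32, -49/64]  R=[-195/256, -97/128, -3/4, -1/2, 0]  ⇒ -391/512
value_11 [RBRRBBBBRRR]  L=[-1, -7/8, -13/16, -25/32, -49/64]  R=[-391/512, -195/256, -97/128, -3/4, -1/2, 0]  ⇒ -783/1024
value_12 [RBRRBBBBRRRR]  L=[-1, -7/8, -13/16, -25/32, -49/64]  R=[-783/1024, -391/512, -195/256, -97/128, -3/4, -1/2, 0]  ⇒ -1567/2048
value_13 [RBRRBBBBRRRRR]  L=[-1, -7/8, -13/16, -25/32, -49/64]  R=[-1567/2048, -783/1024, -391/512, -195/256, -97/128, -3/4, -1/2, 0]  ⇒ -3135/4096
value_14 [RBRRBBBBRRRRRB]  L=[-1, -7/8, -13/16, -25/32, -49/64, -3135/4096]  R=[-1567/2048, -783/1024, -391/512, -195/256, -97/128, -3/4, -1/2, 0]  ⇒ -6269/8192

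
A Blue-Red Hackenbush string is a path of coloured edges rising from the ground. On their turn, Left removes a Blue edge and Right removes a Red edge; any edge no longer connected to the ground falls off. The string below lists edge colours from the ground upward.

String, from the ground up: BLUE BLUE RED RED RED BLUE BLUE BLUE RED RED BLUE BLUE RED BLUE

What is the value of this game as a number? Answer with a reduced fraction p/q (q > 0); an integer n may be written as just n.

Build G(s[:k]) for k = 1..14, string s = BLUE BLUE RED RED RED BLUE BLUE BLUE RED RED BLUE BLUE RED BLUE.
1 of 14 · B · max L 0 · min R +∞ → 1
2 of 14 · BB · max L 1 · min R +∞ → 2
3 of 14 · BBR · max L 1 · min R 2 → 3/2
4 of 14 · BBRR · max L 1 · min R 3/2 → 5/4
5 of 14 · BBRRR · max L 1 · min R 5/4 → 9/8
6 of 14 · BBRRRB · max L 9/8 · min R 5/4 → 19/16
7 of 14 · BBRRRBB · max L 19/16 · min R 5/4 → 39/32
8 of 14 · BBRRRBBB · max L 39/32 · min R 5/4 → 79/64
9 of 14 · BBRRRBBBR · max L 39/32 · min R 79/64 → 157/128
10 of 14 · BBRRRBBBRR · max L 39/32 · min R 157/128 → 313/256
11 of 14 · BBRRRBBBRRB · max L 313/256 · min R 157/128 → 627/512
12 of 14 · BBRRRBBBRRBB · max L 627/512 · min R 157/128 → 1255/1024
13 of 14 · BBRRRBBBRRBBR · max L 627/512 · min R 1255/1024 → 2509/2048
14 of 14 · BBRRRBBBRRBBRB · max L 2509/2048 · min R 1255/1024 → 5019/4096

5019/4096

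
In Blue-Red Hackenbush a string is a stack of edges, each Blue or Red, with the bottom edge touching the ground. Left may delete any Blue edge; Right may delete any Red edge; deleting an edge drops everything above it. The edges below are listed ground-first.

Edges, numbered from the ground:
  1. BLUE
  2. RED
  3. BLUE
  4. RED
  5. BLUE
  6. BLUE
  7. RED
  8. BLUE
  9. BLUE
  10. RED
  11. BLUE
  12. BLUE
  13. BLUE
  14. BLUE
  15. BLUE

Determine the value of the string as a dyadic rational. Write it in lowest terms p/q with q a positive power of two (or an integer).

1 of 15 · B · max L 0 · min R +∞ — 1
2 of 15 · BR · max L 0 · min R 1 — 1/2
3 of 15 · BRB · max L 1/2 · min R 1 — 3/4
4 of 15 · BRBR · max L 1/2 · min R 3/4 — 5/8
5 of 15 · BRBRB · max L 5/8 · min R 3/4 — 11/16
6 of 15 · BRBRBB · max L 11/16 · min R 3/4 — 23/32
7 of 15 · BRBRBBR · max L 11/16 · min R 23/32 — 45/64
8 of 15 · BRBRBBRB · max L 45/64 · min R 23/32 — 91/128
9 of 15 · BRBRBBRBB · max L 91/128 · min R 23/32 — 183/256
10 of 15 · BRBRBBRBBR · max L 91/128 · min R 183/256 — 365/512
11 of 15 · BRBRBBRBBRB · max L 365/512 · min R 183/256 — 731/1024
12 of 15 · BRBRBBRBBRBB · max L 731/1024 · min R 183/256 — 1463/2048
13 of 15 · BRBRBBRBBRBBB · max L 1463/2048 · min R 183/256 — 2927/4096
14 of 15 · BRBRBBRBBRBBBB · max L 2927/4096 · min R 183/256 — 5855/8192
15 of 15 · BRBRBBRBBRBBBBB · max L 5855/8192 · min R 183/256 — 11711/16384

11711/16384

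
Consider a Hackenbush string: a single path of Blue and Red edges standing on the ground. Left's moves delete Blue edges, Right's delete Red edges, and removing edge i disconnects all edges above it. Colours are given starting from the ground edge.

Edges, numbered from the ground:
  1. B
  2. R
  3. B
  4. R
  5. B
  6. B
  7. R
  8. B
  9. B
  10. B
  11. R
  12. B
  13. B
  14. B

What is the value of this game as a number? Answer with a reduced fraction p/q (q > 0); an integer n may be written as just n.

Build g(s[:k]) for k = 1..14, string s = B R B R B B R B B B R B B B.
edge 1 of 14 (B): { 0 |  } gives 1
edge 2 of 14 (R): { 0 | 1 } gives 1/2
edge 3 of 14 (B): { 0; 1/2 | 1 } gives 3/4
edge 4 of 14 (R): { 0; 1/2 | 3/4; 1 } gives 5/8
edge 5 of 14 (B): { 0; 1/2; 5/8 | 3/4; 1 } gives 11/16
edge 6 of 14 (B): { 0; 1/2; 5/8; 11/16 | 3/4; 1 } gives 23/32
edge 7 of 14 (R): { 0; 1/2; 5/8; 11/16 | 23/32; 3/4; 1 } gives 45/64
edge 8 of 14 (B): { 0; 1/2; 5/8; 11/16; 45/64 | 23/32; 3/4; 1 } gives 91/128
edge 9 of 14 (B): { 0; 1/2; 5/8; 11/16; 45/64; 91/128 | 23/32; 3/4; 1 } gives 183/256
edge 10 of 14 (B): { 0; 1/2; 5/8; 11/16; 45/64; 91/128; 183/256 | 23/32; 3/4; 1 } gives 367/512
edge 11 of 14 (R): { 0; 1/2; 5/8; 11/16; 45/64; 91/128; 183/256 | 367/512; 23/32; 3/4; 1 } gives 733/1024
edge 12 of 14 (B): { 0; 1/2; 5/8; 11/16; 45/64; 91/128; 183/256; 733/1024 | 367/512; 23/32; 3/4; 1 } gives 1467/2048
edge 13 of 14 (B): { 0; 1/2; 5/8; 11/16; 45/64; 91/128; 183/256; 733/1024; 1467/2048 | 367/512; 23/32; 3/4; 1 } gives 2935/4096
edge 14 of 14 (B): { 0; 1/2; 5/8; 11/16; 45/64; 91/128; 183/256; 733/1024; 1467/2048; 2935/4096 | 367/512; 23/32; 3/4; 1 } gives 5871/8192

5871/8192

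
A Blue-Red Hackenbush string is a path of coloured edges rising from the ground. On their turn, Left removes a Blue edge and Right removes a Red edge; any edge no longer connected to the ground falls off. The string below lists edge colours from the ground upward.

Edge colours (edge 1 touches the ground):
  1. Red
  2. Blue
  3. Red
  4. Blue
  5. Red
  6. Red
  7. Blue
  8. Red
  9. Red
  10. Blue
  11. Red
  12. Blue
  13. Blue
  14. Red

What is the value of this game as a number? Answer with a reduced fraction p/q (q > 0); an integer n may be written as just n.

-5843/8192

Recurse on prefixes of the 14-edge string Red Blue Red Blue Red Red Blue Red Red Blue Red Blue Blue Red:
R: Left { — }, Right { 0 } gives simplest -1
RB: Left { -1 }, Right { 0 } gives simplest -1/2
RBR: Left { -1 }, Right { -1/2, 0 } gives simplest -3/4
RBRB: Left { -1, -3/4 }, Right { -1/2, 0 } gives simplest -5/8
RBRBR: Left { -1, -3/4 }, Right { -5/8, -1/2, 0 } gives simplest -11/16
RBRBRR: Left { -1, -3/4 }, Right { -11/16, -5/8, -1/2, 0 } gives simplest -23/32
RBRBRRB: Left { -1, -3/4, -23/32 }, Right { -11/16, -5/8, -1/2, 0 } gives simplest -45/64
RBRBRRBR: Left { -1, -3/4, -23/32 }, Right { -45/64, -11/16, -5/8, -1/2, 0 } gives simplest -91/128
RBRBRRBRR: Left { -1, -3/4, -23/32 }, Right { -91/128, -45/64, -11/16, -5/8, -1/2, 0 } gives simplest -183/256
RBRBRRBRRB: Left { -1, -3/4, -23/32, -183/256 }, Right { -91/128, -45/64, -11/16, -5/8, -1/2, 0 } gives simplest -365/512
RBRBRRBRRBR: Left { -1, -3/4, -23/32, -183/256 }, Right { -365/512, -91/128, -45/64, -11/16, -5/8, -1/2, 0 } gives simplest -731/1024
RBRBRRBRRBRB: Left { -1, -3/4, -23/32, -183/256, -731/1024 }, Right { -365/512, -91/128, -45/64, -11/16, -5/8, -1/2, 0 } gives simplest -1461/2048
RBRBRRBRRBRBB: Left { -1, -3/4, -23/32, -183/256, -731/1024, -1461/2048 }, Right { -365/512, -91/128, -45/64, -11/16, -5/8, -1/2, 0 } gives simplest -2921/4096
RBRBRRBRRBRBBR: Left { -1, -3/4, -23/32, -183/256, -731/1024, -1461/2048 }, Right { -2921/4096, -365/512, -91/128, -45/64, -11/16, -5/8, -1/2, 0 } gives simplest -5843/8192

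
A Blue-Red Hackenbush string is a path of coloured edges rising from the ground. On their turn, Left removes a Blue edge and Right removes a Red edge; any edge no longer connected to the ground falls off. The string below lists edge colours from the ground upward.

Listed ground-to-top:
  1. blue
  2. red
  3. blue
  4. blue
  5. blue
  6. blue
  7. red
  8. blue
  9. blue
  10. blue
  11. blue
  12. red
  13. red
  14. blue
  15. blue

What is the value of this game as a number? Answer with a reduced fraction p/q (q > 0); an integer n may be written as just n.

step 1: add blue to get b; options L={ 0 } R={ none } gives 1
step 2: add red to get br; options L={ 0 } R={ 1 } gives 1/2
step 3: add blue to get brb; options L={ 0; 1/2 } R={ 1 } gives 3/4
step 4: add blue to get brbb; options L={ 0; 1/2; 3/4 } R={ 1 } gives 7/8
step 5: add blue to get brbbb; options L={ 0; 1/2; 3/4; 7/8 } R={ 1 } gives 15/16
step 6: add blue to get brbbbb; options L={ 0; 1/2; 3/4; 7/8; 15/16 } R={ 1 } gives 31/32
step 7: add red to get brbbbbr; options L={ 0; 1/2; 3/4; 7/8; 15/16 } R={ 31/32; 1 } gives 61/64
step 8: add blue to get brbbbbrb; options L={ 0; 1/2; 3/4; 7/8; 15/16; 61/64 } R={ 31/32; 1 } gives 123/128
step 9: add blue to get brbbbbrbb; options L={ 0; 1/2; 3/4; 7/8; 15/16; 61/64; 123/128 } R={ 31/32; 1 } gives 247/256
step 10: add blue to get brbbbbrbbb; options L={ 0; 1/2; 3/4; 7/8; 15/16; 61/64; 123/128; 247/256 } R={ 31/32; 1 } gives 495/512
step 11: add blue to get brbbbbrbbbb; options L={ 0; 1/2; 3/4; 7/8; 15/16; 61/64; 123/128; 247/256; 495/512 } R={ 31/32; 1 } gives 991/1024
step 12: add red to get brbbbbrbbbbr; options L={ 0; 1/2; 3/4; 7/8; 15/16; 61/64; 123/128; 247/256; 495/512 } R={ 991/1024; 31/32; 1 } gives 1981/2048
step 13: add red to get brbbbbrbbbbrr; options L={ 0; 1/2; 3/4; 7/8; 15/16; 61/64; 123/128; 247/256; 495/512 } R={ 1981/2048; 991/1024; 31/32; 1 } gives 3961/4096
step 14: add blue to get brbbbbrbbbbrrb; options L={ 0; 1/2; 3/4; 7/8; 15/16; 61/64; 123/128; 247/256; 495/512; 3961/4096 } R={ 1981/2048; 991/1024; 31/32; 1 } gives 7923/8192
step 15: add blue to get brbbbbrbbbbrrbb; options L={ 0; 1/2; 3/4; 7/8; 15/16; 61/64; 123/128; 247/256; 495/512; 3961/4096; 7923/8192 } R={ 1981/2048; 991/1024; 31/32; 1 } gives 15847/16384

15847/16384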